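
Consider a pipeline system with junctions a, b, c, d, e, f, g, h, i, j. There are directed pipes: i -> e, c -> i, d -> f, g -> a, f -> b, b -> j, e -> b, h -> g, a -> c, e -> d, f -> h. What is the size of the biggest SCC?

{a, c, d, e, f, g, h, i} are all mutually reachable — one SCC of size 8.
{b} is an SCC by itself.
{j} is an SCC by itself.
The largest has 8 vertices.

8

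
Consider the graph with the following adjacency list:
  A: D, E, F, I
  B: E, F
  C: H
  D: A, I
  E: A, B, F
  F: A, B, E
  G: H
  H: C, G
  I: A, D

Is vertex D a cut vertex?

No

Deleting D leaves 2 components (was 2), so D is not a cut vertex.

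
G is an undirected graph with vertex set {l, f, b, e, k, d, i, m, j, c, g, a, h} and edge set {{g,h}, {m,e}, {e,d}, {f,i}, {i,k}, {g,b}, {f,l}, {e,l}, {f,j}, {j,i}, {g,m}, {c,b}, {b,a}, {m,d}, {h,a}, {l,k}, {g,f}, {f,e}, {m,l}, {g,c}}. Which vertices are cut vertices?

g

Removing g increases the component count from 1 to 2, so g is a cut vertex.
By contrast removing j leaves 1 component; it is not a cut vertex. No other vertex is a cut vertex either.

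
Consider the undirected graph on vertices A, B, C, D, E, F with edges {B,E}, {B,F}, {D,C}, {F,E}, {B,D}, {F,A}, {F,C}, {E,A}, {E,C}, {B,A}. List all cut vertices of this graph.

Removing D, for instance, still leaves 1 component. No single vertex removal increases the component count — the graph has no articulation points.

none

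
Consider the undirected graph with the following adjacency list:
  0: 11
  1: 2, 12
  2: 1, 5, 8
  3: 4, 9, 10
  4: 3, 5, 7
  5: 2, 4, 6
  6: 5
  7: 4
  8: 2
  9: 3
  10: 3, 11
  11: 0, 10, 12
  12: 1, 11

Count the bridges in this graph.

The edges on the cycle 2-1-12-11-10-3-4-5-2 are not bridges since each lies on that cycle.
But removing 2-8 disconnects 2 from 8; removing 0-11 disconnects 0 from 11; removing 7-4 disconnects 7 from 4; removing 6-5 disconnects 6 from 5 — these are bridges.
In total 5 edges are bridges.

5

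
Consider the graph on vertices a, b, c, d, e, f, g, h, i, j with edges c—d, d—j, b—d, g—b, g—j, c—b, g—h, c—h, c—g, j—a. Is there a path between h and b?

Yes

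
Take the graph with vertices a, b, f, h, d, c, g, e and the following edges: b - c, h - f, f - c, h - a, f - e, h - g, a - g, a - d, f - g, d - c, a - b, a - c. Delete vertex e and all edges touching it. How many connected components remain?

1

With e gone, the remaining components are: {a, b, c, d, f, g, h}.
That is 1 component.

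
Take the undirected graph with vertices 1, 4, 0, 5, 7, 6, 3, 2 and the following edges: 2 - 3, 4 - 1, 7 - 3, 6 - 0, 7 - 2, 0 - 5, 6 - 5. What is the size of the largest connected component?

3

Starting from 1 we can reach 1, 4. That is one component of size 2.
Starting from 0 we can reach 0, 5, 6. That is one component of size 3.
Starting from 2 we can reach 2, 3, 7. That is one component of size 3.
The largest has 3 vertices.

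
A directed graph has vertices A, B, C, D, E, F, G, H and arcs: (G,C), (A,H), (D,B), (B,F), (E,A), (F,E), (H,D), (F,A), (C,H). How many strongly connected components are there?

{A, B, D, E, F, H} are all mutually reachable — one SCC of size 6.
{C} is an SCC by itself.
{G} is an SCC by itself.
That gives 3 strongly connected components.

3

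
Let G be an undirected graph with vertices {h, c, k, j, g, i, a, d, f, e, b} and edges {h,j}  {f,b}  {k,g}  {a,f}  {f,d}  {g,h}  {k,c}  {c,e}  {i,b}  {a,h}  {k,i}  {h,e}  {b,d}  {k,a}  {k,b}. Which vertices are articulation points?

h

Removing h increases the component count from 1 to 2, so h is a cut vertex.
By contrast removing b leaves 1 component; it is not a cut vertex. No other vertex is a cut vertex either.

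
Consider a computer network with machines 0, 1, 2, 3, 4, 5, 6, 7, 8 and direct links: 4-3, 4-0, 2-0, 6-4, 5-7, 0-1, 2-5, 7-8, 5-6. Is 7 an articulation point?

Deleting 7 raises the number of components from 1 to 2, so 7 is a cut vertex.

Yes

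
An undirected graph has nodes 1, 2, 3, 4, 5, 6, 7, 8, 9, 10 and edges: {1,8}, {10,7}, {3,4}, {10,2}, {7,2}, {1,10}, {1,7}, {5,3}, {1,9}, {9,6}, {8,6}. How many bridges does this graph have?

2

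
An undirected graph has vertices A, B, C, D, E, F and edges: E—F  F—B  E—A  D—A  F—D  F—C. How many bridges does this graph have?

2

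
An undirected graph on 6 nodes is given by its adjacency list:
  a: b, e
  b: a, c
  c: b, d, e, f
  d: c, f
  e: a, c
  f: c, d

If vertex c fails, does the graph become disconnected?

Deleting c raises the number of components from 1 to 2, so c is a cut vertex.

Yes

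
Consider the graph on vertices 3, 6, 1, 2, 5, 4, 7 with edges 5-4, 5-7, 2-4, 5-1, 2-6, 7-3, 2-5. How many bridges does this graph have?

4

The edges on the cycle 2-5-4-2 are not bridges since each lies on that cycle.
But removing 7-3 disconnects 7 from 3; removing 5-7 disconnects 5 from 7; removing 5-1 disconnects 5 from 1; removing 2-6 disconnects 2 from 6 — these are bridges.
That makes 4 bridges.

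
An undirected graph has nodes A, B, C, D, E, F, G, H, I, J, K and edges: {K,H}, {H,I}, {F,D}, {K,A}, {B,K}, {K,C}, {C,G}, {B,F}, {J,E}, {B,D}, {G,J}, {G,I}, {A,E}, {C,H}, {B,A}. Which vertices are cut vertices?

B

Removing B increases the component count from 1 to 2, so B is a cut vertex.
By contrast removing F leaves 1 component; it is not a cut vertex. No other vertex is a cut vertex either.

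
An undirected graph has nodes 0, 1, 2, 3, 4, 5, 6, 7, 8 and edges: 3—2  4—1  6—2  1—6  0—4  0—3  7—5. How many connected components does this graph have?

3

8 is isolated — a component by itself.
Starting from 5 we can reach 5, 7. That is one component of size 2.
Starting from 0 we can reach 0, 1, 2, 3, 4, 6. That is one component of size 6.
Total: 3 components.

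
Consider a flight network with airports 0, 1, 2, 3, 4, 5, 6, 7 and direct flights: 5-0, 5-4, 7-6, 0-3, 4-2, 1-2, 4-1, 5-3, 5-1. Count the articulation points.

Removing 5 increases the component count from 2 to 3, so 5 is a cut vertex.
By contrast removing 0 leaves 2 components; it is not a cut vertex. No other vertex is a cut vertex either.

1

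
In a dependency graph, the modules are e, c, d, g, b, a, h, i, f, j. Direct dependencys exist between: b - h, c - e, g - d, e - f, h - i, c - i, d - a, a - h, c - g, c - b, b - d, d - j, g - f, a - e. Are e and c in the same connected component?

From e we can reach a, b, c, d, e, f, g, h, i, j, which includes c.

Yes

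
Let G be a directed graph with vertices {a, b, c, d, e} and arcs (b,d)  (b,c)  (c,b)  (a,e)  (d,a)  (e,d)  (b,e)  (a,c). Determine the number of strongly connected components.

{a, b, c, d, e} are all mutually reachable — one SCC of size 5.
That gives 1 strongly connected component.

1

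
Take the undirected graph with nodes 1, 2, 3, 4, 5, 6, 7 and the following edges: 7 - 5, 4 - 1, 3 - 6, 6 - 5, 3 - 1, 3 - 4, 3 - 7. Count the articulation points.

1

Removing 3 increases the component count from 2 to 3, so 3 is a cut vertex.
By contrast removing 4 leaves 2 components; it is not a cut vertex. No other vertex is a cut vertex either.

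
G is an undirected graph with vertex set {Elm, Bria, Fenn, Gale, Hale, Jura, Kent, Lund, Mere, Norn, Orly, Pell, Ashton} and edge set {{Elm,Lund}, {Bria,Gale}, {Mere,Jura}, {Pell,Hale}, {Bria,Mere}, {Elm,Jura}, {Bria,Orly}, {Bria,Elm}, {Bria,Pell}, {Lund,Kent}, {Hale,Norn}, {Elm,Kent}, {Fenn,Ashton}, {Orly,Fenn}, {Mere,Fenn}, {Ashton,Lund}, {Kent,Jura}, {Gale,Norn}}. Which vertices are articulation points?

Bria

Removing Bria increases the component count from 1 to 2, so Bria is a cut vertex.
By contrast removing Hale leaves 1 component; it is not a cut vertex. No other vertex is a cut vertex either.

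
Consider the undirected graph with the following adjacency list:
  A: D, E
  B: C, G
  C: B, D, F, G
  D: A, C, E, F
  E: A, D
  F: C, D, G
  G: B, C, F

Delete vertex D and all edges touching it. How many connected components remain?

With D gone, the remaining components are: {A, E}; {B, C, F, G}.
That is 2 components.

2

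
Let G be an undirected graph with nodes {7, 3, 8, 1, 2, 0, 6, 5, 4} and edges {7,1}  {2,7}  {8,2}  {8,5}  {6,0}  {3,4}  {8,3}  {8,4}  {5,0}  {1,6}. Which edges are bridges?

none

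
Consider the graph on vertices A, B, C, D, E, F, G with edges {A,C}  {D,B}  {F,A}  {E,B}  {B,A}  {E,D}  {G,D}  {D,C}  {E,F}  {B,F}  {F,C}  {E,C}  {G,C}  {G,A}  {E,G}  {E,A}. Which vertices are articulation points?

none

Removing A, for instance, still leaves 1 component. No single vertex removal increases the component count — the graph has no articulation points.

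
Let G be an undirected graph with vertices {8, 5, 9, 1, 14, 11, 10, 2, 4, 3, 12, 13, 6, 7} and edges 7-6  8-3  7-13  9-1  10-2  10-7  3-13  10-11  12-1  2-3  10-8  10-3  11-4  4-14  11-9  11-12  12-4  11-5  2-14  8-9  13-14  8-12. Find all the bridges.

The edges on the cycle 10-8-9-11-10 are not bridges since each lies on that cycle.
But removing 5-11 disconnects 5 from 11; removing 7-6 disconnects 7 from 6 — these are bridges.

11-5, 6-7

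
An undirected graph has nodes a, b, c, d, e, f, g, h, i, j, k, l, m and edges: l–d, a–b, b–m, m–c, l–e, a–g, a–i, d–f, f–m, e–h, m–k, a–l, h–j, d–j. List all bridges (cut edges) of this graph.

a-g, a-i, c-m, k-m

The edges on the cycle a-l-d-f-m-b-a are not bridges since each lies on that cycle.
But removing a–i disconnects a from i; removing a–g disconnects a from g; removing k–m disconnects k from m; removing m–c disconnects m from c — these are bridges.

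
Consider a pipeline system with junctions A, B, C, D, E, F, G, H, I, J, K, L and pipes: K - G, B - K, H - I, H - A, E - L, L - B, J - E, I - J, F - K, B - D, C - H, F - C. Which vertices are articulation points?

Removing B increases the component count from 1 to 2, so B is a cut vertex.
Removing H increases the component count from 1 to 2, so H is a cut vertex.
Removing K increases the component count from 1 to 2, so K is a cut vertex.
By contrast removing D leaves 1 component; it is not a cut vertex. No other vertex is a cut vertex either.

B, H, K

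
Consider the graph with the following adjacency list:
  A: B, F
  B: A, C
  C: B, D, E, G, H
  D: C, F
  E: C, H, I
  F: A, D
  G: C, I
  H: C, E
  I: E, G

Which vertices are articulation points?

C

Removing C increases the component count from 1 to 2, so C is a cut vertex.
By contrast removing I leaves 1 component; it is not a cut vertex. No other vertex is a cut vertex either.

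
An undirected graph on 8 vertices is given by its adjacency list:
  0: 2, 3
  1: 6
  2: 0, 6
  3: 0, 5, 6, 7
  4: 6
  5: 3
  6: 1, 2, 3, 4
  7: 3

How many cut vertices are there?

2

Removing 3 increases the component count from 1 to 3, so 3 is a cut vertex.
Removing 6 increases the component count from 1 to 3, so 6 is a cut vertex.
By contrast removing 5 leaves 1 component; it is not a cut vertex. No other vertex is a cut vertex either.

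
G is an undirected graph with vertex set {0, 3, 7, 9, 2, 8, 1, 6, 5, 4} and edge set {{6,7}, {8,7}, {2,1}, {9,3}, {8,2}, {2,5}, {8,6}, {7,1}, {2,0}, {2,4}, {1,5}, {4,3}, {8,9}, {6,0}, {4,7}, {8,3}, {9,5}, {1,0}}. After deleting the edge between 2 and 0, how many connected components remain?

1

2 and 0 are still connected via 2-1-0, so the component count stays at 1.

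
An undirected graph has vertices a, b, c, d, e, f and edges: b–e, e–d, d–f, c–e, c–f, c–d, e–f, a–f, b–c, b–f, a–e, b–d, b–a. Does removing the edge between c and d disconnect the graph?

After removing c–d, the path c-b-d still connects them, so the edge is not a bridge.

No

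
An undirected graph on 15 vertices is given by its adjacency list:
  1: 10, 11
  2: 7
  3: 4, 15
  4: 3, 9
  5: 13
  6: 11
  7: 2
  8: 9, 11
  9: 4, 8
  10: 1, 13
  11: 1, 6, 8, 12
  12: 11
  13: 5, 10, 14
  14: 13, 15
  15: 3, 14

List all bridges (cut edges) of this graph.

11-12, 11-6, 13-5, 2-7

The edges on the cycle 3-4-9-8-11-1-10-13-14-15-3 are not bridges since each lies on that cycle.
But removing 12-11 disconnects 12 from 11; removing 5-13 disconnects 5 from 13; removing 6-11 disconnects 6 from 11; removing 2-7 disconnects 2 from 7 — these are bridges.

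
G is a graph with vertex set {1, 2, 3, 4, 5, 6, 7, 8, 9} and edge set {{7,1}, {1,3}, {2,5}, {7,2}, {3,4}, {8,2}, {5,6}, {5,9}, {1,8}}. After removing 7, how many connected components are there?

1

With 7 gone, the remaining components are: {1, 2, 3, 4, 5, 6, 8, 9}.
That is 1 component.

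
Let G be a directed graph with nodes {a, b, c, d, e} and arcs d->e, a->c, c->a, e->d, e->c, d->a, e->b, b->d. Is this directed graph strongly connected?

There is no directed path from a to e, so the graph is not strongly connected.

No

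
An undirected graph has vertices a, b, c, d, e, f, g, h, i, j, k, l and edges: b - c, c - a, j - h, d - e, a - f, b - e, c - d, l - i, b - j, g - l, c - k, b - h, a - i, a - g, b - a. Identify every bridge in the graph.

The edges on the cycle a-g-l-i-a are not bridges since each lies on that cycle.
But removing a - f disconnects a from f; removing c - k disconnects c from k — these are bridges.

a-f, c-k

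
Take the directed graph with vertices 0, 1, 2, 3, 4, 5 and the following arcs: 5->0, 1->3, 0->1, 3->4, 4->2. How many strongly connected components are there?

{4} is an SCC by itself.
{5} is an SCC by itself.
{0} is an SCC by itself.
{2} is an SCC by itself.
{1} is an SCC by itself.
(and 1 more singleton SCC)
That gives 6 strongly connected components.

6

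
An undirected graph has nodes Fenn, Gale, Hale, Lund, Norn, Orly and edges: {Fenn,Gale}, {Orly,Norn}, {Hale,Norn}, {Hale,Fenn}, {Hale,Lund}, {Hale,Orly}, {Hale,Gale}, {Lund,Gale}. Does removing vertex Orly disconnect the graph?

Deleting Orly leaves 1 component (was 1) (its neighbors Hale, Norn remain connected to each other), so Orly is not a cut vertex.

No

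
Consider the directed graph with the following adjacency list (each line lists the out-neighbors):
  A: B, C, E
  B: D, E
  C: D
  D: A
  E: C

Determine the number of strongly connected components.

1

{A, B, C, D, E} are all mutually reachable — one SCC of size 5.
That gives 1 strongly connected component.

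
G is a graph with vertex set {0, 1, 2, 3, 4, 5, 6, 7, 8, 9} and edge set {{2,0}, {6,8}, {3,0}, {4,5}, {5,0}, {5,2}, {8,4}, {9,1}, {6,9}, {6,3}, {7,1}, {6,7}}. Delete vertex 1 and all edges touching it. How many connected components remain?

With 1 gone, the remaining components are: {0, 2, 3, 4, 5, 6, 7, 8, 9}.
That is 1 component.

1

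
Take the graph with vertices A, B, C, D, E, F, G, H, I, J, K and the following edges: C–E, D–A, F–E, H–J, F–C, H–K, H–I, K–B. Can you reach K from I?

Yes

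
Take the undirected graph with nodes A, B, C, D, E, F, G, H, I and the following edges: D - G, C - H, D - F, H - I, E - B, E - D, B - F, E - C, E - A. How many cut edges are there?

5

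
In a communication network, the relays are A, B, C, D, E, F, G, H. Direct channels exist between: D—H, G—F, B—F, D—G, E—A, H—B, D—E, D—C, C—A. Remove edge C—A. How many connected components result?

1

C and A are still connected via C-D-E-A, so the component count stays at 1.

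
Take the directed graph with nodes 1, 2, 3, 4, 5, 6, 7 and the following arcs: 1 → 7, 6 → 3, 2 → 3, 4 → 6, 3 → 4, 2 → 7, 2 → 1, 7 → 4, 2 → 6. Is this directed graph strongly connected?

There is no directed path from 4 to 5, so the graph is not strongly connected.

No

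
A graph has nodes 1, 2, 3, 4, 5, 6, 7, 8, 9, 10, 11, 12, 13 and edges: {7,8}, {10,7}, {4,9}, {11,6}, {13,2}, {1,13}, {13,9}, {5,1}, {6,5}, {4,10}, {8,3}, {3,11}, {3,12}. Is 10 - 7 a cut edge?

After removing 10 - 7, the path 10-4-9-13-1-5-6-11-3-8-7 still connects them, so the edge is not a bridge.

No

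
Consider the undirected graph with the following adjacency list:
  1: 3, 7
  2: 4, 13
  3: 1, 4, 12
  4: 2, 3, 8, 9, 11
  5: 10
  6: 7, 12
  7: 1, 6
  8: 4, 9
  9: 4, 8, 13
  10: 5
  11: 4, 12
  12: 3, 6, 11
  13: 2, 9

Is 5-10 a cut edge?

Removing 5-10 leaves no path between 5 and 10: the component count goes from 2 to 3. So it is a bridge.

Yes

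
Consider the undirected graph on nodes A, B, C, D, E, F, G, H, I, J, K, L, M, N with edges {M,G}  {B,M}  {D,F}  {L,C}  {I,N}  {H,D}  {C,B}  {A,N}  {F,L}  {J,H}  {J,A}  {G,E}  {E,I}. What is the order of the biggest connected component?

K is isolated — a component by itself.
Starting from A we can reach A, B, C, D, E, F, G, H, I, J, L, M, N. That is one component of size 13.
The largest has 13 vertices.

13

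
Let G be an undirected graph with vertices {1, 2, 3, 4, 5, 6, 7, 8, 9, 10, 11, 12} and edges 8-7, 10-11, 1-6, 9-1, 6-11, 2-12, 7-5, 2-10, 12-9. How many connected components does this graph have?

4

3 is isolated — a component by itself.
4 is isolated — a component by itself.
Starting from 5 we can reach 5, 7, 8. That is one component of size 3.
Starting from 1 we can reach 1, 2, 6, 9, 10, 11, 12. That is one component of size 7.
Total: 4 components.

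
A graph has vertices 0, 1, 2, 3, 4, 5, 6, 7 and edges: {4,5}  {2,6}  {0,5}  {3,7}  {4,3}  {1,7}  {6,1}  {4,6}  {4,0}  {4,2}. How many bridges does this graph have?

The edges on the cycle 4-0-5-4 are not bridges since each lies on that cycle.
Every edge lies on some cycle, so there are no bridges.

0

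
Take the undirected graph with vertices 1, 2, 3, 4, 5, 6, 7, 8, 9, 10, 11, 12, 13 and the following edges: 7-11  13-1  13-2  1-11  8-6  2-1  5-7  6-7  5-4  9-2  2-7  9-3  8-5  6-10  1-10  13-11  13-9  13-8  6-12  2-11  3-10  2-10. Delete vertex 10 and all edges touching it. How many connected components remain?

With 10 gone, the remaining components are: {1, 2, 3, 4, 5, 6, 7, 8, 9, 11, 12, 13}.
That is 1 component.

1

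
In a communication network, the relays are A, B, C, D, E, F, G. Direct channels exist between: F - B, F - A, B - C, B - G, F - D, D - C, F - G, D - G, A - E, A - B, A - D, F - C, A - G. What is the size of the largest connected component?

Starting from A we can reach A, B, C, D, E, F, G. That is one component of size 7.
The largest has 7 vertices.

7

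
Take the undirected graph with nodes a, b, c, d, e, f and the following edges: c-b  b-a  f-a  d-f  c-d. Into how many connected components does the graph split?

2

e is isolated — a component by itself.
Starting from a we can reach a, b, c, d, f. That is one component of size 5.
Total: 2 components.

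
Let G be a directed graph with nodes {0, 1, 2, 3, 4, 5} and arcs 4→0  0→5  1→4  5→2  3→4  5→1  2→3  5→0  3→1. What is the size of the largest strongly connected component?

{0, 1, 2, 3, 4, 5} are all mutually reachable — one SCC of size 6.
The largest has 6 vertices.

6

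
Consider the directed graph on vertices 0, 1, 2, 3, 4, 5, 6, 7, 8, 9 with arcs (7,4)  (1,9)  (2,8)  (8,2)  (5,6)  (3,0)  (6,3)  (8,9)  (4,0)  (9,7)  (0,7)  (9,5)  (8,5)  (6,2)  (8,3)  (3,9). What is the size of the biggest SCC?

6

{2, 3, 5, 6, 8, 9} are all mutually reachable — one SCC of size 6.
{0, 4, 7} are all mutually reachable — one SCC of size 3.
{1} is an SCC by itself.
The largest has 6 vertices.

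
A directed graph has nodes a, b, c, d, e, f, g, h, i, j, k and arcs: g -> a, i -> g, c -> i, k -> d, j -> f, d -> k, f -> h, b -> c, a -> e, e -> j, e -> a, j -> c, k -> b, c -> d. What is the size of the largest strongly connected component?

9

{a, b, c, d, e, g, i, j, k} are all mutually reachable — one SCC of size 9.
{f} is an SCC by itself.
{h} is an SCC by itself.
The largest has 9 vertices.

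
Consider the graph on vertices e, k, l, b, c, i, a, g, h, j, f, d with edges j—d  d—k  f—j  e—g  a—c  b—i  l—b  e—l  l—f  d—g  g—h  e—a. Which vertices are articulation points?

a, b, d, e, g, l

Removing a increases the component count from 1 to 2, so a is a cut vertex.
Removing b increases the component count from 1 to 2, so b is a cut vertex.
Removing d increases the component count from 1 to 2, so d is a cut vertex.
Likewise e, g, l are cut vertices.
By contrast removing h leaves 1 component; it is not a cut vertex. No other vertex is a cut vertex either.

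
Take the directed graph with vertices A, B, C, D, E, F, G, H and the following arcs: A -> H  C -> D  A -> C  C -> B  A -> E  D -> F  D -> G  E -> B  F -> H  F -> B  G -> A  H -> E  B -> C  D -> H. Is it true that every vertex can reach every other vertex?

From H we can reach every vertex (A, B, C, D, E, F, G, H), and every vertex can reach H (A, B, C, D, E, F, G, H). So the whole graph is one strongly connected component.

Yes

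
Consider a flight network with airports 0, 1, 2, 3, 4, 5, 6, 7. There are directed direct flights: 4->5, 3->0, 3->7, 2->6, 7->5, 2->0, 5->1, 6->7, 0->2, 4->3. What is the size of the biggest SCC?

{0, 2} are all mutually reachable — one SCC of size 2.
{1} is an SCC by itself.
{7} is an SCC by itself.
{4} is an SCC by itself.
{5} is an SCC by itself.
(and 2 more singleton SCCs)
The largest has 2 vertices.

2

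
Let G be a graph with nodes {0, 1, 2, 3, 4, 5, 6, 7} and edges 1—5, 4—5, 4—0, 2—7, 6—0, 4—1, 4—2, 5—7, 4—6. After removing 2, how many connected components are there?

2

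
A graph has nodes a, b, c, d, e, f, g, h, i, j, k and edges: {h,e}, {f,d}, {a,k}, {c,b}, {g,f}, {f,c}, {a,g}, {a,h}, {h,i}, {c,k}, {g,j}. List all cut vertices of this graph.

a, c, f, g, h

Removing a increases the component count from 1 to 2, so a is a cut vertex.
Removing c increases the component count from 1 to 2, so c is a cut vertex.
Removing f increases the component count from 1 to 2, so f is a cut vertex.
Likewise g, h are cut vertices.
By contrast removing d leaves 1 component; it is not a cut vertex. No other vertex is a cut vertex either.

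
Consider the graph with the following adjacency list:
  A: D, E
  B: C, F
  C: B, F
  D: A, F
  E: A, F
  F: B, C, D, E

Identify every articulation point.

Removing F increases the component count from 1 to 2, so F is a cut vertex.
By contrast removing C leaves 1 component; it is not a cut vertex. No other vertex is a cut vertex either.

F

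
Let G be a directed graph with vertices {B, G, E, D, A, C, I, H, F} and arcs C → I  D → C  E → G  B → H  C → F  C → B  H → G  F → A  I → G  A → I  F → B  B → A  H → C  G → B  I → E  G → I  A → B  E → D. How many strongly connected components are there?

{A, B, C, D, E, F, G, H, I} are all mutually reachable — one SCC of size 9.
That gives 1 strongly connected component.

1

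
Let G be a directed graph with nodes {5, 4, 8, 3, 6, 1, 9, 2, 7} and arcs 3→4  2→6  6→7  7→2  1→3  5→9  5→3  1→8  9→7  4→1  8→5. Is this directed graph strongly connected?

There is no directed path from 9 to 5, so the graph is not strongly connected.

No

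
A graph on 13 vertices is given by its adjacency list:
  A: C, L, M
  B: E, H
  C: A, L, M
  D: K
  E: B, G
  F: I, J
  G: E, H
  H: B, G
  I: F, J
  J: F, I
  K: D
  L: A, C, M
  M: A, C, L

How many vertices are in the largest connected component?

Starting from D we can reach D, K. That is one component of size 2.
Starting from F we can reach F, I, J. That is one component of size 3.
Starting from A we can reach A, C, L, M. That is one component of size 4.
Starting from B we can reach B, E, G, H. That is one component of size 4.
The largest has 4 vertices.

4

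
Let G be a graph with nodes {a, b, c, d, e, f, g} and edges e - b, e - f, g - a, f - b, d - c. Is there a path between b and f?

From b we can reach b, e, f, which includes f.

Yes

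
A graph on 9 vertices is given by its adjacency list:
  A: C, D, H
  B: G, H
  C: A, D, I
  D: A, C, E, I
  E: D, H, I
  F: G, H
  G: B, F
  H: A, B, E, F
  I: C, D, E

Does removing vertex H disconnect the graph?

Yes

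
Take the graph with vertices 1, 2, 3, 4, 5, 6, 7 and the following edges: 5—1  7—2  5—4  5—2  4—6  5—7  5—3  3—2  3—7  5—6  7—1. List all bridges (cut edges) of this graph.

The edges on the cycle 5-3-7-5 are not bridges since each lies on that cycle.
Every edge lies on some cycle, so there are no bridges.

none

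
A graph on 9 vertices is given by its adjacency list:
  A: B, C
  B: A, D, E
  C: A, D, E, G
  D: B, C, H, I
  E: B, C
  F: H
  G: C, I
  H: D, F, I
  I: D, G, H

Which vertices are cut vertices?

H

Removing H increases the component count from 1 to 2, so H is a cut vertex.
By contrast removing F leaves 1 component; it is not a cut vertex. No other vertex is a cut vertex either.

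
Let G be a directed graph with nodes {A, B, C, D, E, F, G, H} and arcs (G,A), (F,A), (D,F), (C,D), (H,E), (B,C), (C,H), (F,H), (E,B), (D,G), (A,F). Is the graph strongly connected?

Yes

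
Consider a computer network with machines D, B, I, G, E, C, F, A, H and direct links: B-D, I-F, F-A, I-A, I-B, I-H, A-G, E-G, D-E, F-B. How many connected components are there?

C is isolated — a component by itself.
Starting from A we can reach A, B, D, E, F, G, H, I. That is one component of size 8.
Total: 2 components.

2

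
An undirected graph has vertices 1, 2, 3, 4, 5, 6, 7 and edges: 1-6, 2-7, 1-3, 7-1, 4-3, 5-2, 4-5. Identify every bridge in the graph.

1-6

The edges on the cycle 4-5-2-7-1-3-4 are not bridges since each lies on that cycle.
But removing 1-6 disconnects 1 from 6 — this is a bridge.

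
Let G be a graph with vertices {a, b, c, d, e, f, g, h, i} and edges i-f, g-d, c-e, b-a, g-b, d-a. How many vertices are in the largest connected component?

4

h is isolated — a component by itself.
Starting from c we can reach c, e. That is one component of size 2.
Starting from f we can reach f, i. That is one component of size 2.
Starting from a we can reach a, b, d, g. That is one component of size 4.
The largest has 4 vertices.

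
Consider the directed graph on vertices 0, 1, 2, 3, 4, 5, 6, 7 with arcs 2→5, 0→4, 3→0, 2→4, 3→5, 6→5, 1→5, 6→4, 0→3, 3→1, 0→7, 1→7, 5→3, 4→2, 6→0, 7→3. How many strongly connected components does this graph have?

{0, 1, 2, 3, 4, 5, 7} are all mutually reachable — one SCC of size 7.
{6} is an SCC by itself.
That gives 2 strongly connected components.

2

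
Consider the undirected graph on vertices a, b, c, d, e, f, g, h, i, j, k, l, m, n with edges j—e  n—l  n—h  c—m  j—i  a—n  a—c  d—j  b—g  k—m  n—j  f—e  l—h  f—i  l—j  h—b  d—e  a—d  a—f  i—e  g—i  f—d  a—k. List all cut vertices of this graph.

Removing a increases the component count from 1 to 2, so a is a cut vertex.
By contrast removing k leaves 1 component; it is not a cut vertex. No other vertex is a cut vertex either.

a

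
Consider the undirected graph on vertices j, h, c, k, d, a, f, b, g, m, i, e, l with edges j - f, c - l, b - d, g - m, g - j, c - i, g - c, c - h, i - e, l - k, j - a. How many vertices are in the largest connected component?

11

Starting from b we can reach b, d. That is one component of size 2.
Starting from a we can reach a, c, e, f, g, h, i, j, k, l, m. That is one component of size 11.
The largest has 11 vertices.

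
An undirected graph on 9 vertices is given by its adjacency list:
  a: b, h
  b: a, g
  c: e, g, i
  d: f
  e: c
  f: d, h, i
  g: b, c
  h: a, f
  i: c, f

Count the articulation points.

Removing c increases the component count from 1 to 2, so c is a cut vertex.
Removing f increases the component count from 1 to 2, so f is a cut vertex.
By contrast removing b leaves 1 component; it is not a cut vertex. No other vertex is a cut vertex either.

2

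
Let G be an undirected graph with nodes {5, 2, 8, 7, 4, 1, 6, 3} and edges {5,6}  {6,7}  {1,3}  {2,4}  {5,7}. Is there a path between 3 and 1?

From 3 we can reach 1, 3, which includes 1.

Yes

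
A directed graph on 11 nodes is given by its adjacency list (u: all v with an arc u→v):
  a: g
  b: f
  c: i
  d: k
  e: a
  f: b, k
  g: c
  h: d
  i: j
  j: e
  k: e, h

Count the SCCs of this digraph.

{a, c, e, g, i, j} are all mutually reachable — one SCC of size 6.
{d, h, k} are all mutually reachable — one SCC of size 3.
{b, f} are all mutually reachable — one SCC of size 2.
That gives 3 strongly connected components.

3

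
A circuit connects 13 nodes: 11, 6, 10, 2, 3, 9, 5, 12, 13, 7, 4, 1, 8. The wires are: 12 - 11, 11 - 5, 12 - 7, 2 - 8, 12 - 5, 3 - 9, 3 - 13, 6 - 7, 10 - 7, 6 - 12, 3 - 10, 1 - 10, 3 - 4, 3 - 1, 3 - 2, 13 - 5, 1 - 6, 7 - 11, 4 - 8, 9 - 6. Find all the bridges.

The edges on the cycle 3-9-6-1-3 are not bridges since each lies on that cycle.
Every edge lies on some cycle, so there are no bridges.

none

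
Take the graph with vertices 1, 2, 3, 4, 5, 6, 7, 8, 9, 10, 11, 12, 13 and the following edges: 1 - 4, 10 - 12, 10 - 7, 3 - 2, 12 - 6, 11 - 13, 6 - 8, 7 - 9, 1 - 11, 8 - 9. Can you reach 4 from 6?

The component containing 6 is {6, 7, 8, 9, 10, 12}, and 4 is not in it.

No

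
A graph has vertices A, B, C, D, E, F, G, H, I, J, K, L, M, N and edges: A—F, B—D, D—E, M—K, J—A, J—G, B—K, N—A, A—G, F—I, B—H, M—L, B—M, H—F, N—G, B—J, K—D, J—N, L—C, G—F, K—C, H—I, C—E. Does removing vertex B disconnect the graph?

Deleting B raises the number of components from 1 to 2, so B is a cut vertex.

Yes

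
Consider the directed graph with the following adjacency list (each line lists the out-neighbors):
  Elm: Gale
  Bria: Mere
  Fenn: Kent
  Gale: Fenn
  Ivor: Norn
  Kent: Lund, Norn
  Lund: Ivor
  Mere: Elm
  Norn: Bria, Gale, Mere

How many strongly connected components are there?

1

{Elm, Bria, Fenn, Gale, Ivor, Kent, Lund, Mere, Norn} are all mutually reachable — one SCC of size 9.
That gives 1 strongly connected component.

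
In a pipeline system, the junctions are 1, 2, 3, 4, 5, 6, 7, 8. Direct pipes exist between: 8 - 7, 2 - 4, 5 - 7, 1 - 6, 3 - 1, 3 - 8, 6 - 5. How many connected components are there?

Starting from 2 we can reach 2, 4. That is one component of size 2.
Starting from 1 we can reach 1, 3, 5, 6, 7, 8. That is one component of size 6.
Total: 2 components.

2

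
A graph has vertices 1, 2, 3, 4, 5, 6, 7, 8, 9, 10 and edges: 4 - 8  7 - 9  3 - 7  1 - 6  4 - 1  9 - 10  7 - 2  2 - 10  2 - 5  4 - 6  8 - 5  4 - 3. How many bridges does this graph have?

0

The edges on the cycle 4-1-6-4 are not bridges since each lies on that cycle.
Every edge lies on some cycle, so there are no bridges.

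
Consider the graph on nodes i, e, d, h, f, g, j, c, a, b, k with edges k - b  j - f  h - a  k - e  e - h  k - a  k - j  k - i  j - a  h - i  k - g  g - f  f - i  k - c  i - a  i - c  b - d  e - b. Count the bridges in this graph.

1

The edges on the cycle k-e-h-i-c-k are not bridges since each lies on that cycle.
But removing b - d disconnects b from d — this is a bridge.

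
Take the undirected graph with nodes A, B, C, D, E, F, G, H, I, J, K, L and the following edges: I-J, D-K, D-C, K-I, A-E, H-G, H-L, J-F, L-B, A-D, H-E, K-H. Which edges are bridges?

B-L, C-D, F-J, G-H, H-L, I-J, I-K

The edges on the cycle A-D-K-H-E-A are not bridges since each lies on that cycle.
But removing J-I disconnects J from I; removing J-F disconnects J from F; removing H-L disconnects H from L; removing K-I disconnects K from I — these are bridges.
In total 7 edges are bridges.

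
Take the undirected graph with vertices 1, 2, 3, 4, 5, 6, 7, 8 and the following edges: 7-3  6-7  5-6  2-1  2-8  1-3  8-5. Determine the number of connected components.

2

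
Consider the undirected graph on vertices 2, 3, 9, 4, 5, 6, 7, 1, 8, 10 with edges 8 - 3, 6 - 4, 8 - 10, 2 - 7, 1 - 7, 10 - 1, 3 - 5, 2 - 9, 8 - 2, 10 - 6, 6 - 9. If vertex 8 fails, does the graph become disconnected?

Yes

Deleting 8 raises the number of components from 1 to 2, so 8 is a cut vertex.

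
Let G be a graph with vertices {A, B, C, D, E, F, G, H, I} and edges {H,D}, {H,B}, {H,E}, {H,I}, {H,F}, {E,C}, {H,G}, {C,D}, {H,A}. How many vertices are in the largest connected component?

9

Starting from A we can reach A, B, C, D, E, F, G, H, I. That is one component of size 9.
The largest has 9 vertices.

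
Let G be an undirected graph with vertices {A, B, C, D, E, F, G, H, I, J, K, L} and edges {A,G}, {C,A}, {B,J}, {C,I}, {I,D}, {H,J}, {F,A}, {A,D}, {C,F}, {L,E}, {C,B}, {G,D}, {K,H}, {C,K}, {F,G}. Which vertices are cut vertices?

Removing C increases the component count from 2 to 3, so C is a cut vertex.
By contrast removing F leaves 2 components; it is not a cut vertex. No other vertex is a cut vertex either.

C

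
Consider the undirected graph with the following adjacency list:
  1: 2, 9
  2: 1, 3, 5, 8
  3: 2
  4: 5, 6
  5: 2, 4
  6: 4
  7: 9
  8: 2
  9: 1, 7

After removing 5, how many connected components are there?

2

With 5 gone, the remaining components are: {4, 6}; {1, 2, 3, 7, 8, 9}.
That is 2 components.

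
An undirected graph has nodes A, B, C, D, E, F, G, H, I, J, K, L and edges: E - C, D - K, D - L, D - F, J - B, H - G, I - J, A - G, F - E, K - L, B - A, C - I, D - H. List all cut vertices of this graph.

D

Removing D increases the component count from 1 to 2, so D is a cut vertex.
By contrast removing F leaves 1 component; it is not a cut vertex. No other vertex is a cut vertex either.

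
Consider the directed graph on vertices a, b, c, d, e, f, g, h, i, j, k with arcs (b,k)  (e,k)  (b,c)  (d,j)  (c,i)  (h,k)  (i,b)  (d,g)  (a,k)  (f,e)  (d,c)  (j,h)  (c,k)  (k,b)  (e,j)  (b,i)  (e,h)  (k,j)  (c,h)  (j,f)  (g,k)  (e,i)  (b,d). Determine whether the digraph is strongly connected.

There is no directed path from k to a, so the graph is not strongly connected.

No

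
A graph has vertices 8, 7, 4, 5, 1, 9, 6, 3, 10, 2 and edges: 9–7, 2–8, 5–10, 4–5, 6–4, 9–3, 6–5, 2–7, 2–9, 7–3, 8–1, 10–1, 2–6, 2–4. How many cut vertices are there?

Removing 2 increases the component count from 1 to 2, so 2 is a cut vertex.
By contrast removing 8 leaves 1 component; it is not a cut vertex. No other vertex is a cut vertex either.

1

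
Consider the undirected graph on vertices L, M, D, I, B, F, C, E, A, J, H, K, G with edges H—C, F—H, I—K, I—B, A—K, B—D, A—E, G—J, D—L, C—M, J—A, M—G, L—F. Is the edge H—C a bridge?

After removing H—C, the path H-F-L-D-B-I-K-A-J-G-M-C still connects them, so the edge is not a bridge.

No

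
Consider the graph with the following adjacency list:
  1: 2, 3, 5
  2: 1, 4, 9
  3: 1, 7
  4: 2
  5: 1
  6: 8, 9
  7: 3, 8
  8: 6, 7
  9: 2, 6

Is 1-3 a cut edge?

After removing 1-3, the path 1-2-9-6-8-7-3 still connects them, so the edge is not a bridge.

No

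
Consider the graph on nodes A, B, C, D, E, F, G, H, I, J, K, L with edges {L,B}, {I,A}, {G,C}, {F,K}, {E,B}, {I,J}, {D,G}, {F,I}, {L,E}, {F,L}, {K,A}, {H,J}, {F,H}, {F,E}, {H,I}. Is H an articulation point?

No

Deleting H leaves 2 components (was 2), so H is not a cut vertex.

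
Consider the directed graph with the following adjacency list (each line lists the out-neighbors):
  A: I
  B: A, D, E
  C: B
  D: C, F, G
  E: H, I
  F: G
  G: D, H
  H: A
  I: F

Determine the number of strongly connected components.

{A, B, C, D, E, F, G, H, I} are all mutually reachable — one SCC of size 9.
That gives 1 strongly connected component.

1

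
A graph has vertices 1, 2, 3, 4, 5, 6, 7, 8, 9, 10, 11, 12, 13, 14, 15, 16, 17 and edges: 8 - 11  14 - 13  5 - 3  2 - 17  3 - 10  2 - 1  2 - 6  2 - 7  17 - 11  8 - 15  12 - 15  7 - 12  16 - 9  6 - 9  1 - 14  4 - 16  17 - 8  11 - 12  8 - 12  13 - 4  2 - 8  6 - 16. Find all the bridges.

The edges on the cycle 2-17-11-8-2 are not bridges since each lies on that cycle.
But removing 5 - 3 disconnects 5 from 3; removing 10 - 3 disconnects 10 from 3 — these are bridges.

10-3, 3-5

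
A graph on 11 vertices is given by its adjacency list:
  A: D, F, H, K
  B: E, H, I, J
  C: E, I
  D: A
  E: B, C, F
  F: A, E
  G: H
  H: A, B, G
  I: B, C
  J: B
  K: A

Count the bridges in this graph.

The edges on the cycle E-C-I-B-E are not bridges since each lies on that cycle.
But removing G-H disconnects G from H; removing B-J disconnects B from J; removing A-D disconnects A from D; removing A-K disconnects A from K — these are bridges.
That makes 4 bridges.

4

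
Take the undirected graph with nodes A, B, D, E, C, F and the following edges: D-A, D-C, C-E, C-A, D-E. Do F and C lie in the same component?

The component containing F is {F}, and C is not in it.

No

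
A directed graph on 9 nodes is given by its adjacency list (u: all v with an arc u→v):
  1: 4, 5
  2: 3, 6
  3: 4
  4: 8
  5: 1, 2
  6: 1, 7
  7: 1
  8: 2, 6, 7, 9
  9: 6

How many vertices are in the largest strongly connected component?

{1, 2, 3, 4, 5, 6, 7, 8, 9} are all mutually reachable — one SCC of size 9.
The largest has 9 vertices.

9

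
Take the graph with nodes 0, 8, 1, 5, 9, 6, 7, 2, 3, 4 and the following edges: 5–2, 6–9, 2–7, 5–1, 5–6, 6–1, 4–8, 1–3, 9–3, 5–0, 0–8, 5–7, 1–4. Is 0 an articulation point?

No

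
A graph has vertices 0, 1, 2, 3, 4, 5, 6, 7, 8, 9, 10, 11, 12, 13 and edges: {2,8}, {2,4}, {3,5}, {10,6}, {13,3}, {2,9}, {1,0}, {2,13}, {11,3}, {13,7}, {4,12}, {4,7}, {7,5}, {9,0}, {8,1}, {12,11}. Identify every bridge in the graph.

The edges on the cycle 2-8-1-0-9-2 are not bridges since each lies on that cycle.
But removing 10 - 6 disconnects 10 from 6 — this is a bridge.

10-6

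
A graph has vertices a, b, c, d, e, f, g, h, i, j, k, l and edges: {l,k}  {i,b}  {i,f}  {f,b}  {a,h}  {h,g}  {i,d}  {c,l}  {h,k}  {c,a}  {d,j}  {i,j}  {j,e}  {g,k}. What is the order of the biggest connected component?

6

Starting from a we can reach a, c, g, h, k, l. That is one component of size 6.
Starting from b we can reach b, d, e, f, i, j. That is one component of size 6.
The largest has 6 vertices.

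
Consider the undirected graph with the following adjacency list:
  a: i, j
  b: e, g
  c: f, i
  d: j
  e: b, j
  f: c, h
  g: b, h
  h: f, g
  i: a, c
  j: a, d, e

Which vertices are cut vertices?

j

Removing j increases the component count from 1 to 2, so j is a cut vertex.
By contrast removing a leaves 1 component; it is not a cut vertex. No other vertex is a cut vertex either.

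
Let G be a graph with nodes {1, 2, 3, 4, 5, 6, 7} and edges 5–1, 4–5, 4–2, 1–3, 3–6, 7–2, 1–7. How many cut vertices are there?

2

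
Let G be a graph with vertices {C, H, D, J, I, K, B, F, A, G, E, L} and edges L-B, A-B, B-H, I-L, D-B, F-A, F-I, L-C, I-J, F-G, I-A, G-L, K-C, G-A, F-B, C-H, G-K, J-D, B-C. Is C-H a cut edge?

No

After removing C-H, the path C-B-H still connects them, so the edge is not a bridge.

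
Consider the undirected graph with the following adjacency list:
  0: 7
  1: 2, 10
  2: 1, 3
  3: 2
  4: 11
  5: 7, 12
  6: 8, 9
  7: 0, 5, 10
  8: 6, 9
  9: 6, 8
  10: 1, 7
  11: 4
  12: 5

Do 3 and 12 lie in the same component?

From 3 we can reach 0, 1, 2, 3, 5, 7, 10, 12, which includes 12.

Yes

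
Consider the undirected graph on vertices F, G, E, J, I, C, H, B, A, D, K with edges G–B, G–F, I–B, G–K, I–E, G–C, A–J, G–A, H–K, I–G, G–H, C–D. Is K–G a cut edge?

No

After removing K–G, the path K-H-G still connects them, so the edge is not a bridge.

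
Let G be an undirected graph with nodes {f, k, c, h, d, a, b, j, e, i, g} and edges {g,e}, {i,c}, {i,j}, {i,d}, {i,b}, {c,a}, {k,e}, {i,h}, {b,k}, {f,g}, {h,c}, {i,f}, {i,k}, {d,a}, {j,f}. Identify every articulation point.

Removing i increases the component count from 1 to 2, so i is a cut vertex.
By contrast removing d leaves 1 component; it is not a cut vertex. No other vertex is a cut vertex either.

i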